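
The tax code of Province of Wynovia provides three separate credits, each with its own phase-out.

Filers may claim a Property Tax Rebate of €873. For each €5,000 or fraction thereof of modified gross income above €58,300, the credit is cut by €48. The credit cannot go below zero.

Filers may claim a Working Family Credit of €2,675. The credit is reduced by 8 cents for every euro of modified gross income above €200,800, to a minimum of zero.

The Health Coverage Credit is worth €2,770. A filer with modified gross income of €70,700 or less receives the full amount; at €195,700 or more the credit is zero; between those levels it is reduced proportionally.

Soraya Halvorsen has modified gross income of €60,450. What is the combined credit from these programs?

Property Tax Rebate: income exceeds €58,300 by €2,150, which is 1 full-or-partial €5,000 increment; reduction = 1 × €48 = €48, leaving €825.
Working Family Credit: €60,450 is at or below the €200,800 threshold, so the full €2,675 applies.
Health Coverage Credit: €60,450 is at or below the €70,700 threshold, so the full €2,770 applies.
Total: €825 + €2,675 + €2,770 = €6,270.

€6,270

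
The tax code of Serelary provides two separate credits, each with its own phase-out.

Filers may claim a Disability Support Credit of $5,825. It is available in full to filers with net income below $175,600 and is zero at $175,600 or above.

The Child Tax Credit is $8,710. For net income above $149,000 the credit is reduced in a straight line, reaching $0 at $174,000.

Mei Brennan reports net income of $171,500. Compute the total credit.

Disability Support Credit: $171,500 is below the $175,600 cutoff, so the full $5,825 applies.
Child Tax Credit: $171,500 is $22,500 into a $25,000 phase-out range, leaving 2,500/25,000 of the credit: $8,710 × 2,500/25,000 = $871.
Total: $5,825 + $871 = $6,696.

$6,696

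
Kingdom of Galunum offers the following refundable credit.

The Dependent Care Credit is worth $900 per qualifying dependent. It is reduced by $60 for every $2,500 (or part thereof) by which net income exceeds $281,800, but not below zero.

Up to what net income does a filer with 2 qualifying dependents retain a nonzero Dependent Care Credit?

$354,300

Full credit = 2 × $900 = $1,800.
After 29 increments the reduction is 29 × $60 = $1,740, leaving $60; one more increment wipes it out. Increment 29 ends at excess 29 × $2,500 = $72,500, so the highest qualifying income is $281,800 + $72,500 = $354,300.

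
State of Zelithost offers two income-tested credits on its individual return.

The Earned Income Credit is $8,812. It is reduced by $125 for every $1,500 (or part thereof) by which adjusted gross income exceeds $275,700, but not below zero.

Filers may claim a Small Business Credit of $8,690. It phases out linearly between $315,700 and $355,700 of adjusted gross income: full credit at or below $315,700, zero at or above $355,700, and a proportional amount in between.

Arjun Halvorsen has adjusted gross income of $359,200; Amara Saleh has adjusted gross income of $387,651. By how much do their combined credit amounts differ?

$1,812

Arjun ($359,200): Earned Income Credit: income exceeds $275,700 by $83,500, which is 56 full-or-partial $1,500 increments; reduction = 56 × $125 = $7,000, leaving $1,812. Small Business Credit: $359,200 is at or above $355,700, so the credit is $0. total $1,812 + $0 = $1,812
Amara ($387,651): Earned Income Credit: income exceeds $275,700 by $111,951 → 75 increments × $125 = $9,375 ≥ base, so the credit is $0. Small Business Credit: $387,651 is at or above $355,700, so the credit is $0. total $0 + $0 = $0
Difference: |$1,812 − $0| = $1,812.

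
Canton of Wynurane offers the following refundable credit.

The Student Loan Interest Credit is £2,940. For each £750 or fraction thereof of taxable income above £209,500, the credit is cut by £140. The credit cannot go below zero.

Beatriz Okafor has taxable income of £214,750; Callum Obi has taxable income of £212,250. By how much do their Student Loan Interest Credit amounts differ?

£420

Beatriz (£214,750): Student Loan Interest Credit: income exceeds £209,500 by £5,250, which is 7 full-or-partial £750 increments; reduction = 7 × £140 = £980, leaving £1,960.
Callum (£212,250): Student Loan Interest Credit: income exceeds £209,500 by £2,750, which is 4 full-or-partial £750 increments; reduction = 4 × £140 = £560, leaving £2,380.
Difference: |£1,960 − £2,380| = £420.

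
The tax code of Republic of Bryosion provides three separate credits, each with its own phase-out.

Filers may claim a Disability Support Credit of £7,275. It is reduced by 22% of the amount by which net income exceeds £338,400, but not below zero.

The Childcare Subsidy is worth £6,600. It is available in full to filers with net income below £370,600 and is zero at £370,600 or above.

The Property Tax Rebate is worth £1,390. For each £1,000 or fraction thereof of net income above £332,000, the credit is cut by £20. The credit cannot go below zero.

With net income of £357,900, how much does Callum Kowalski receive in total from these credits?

£10,455

Disability Support Credit: 22% of the £19,500 excess over £338,400 is £4,290; credit = £7,275 − £4,290 = £2,985.
Childcare Subsidy: £357,900 is below the £370,600 cutoff, so the full £6,600 applies.
Property Tax Rebate: income exceeds £332,000 by £25,900, which is 26 full-or-partial £1,000 increments; reduction = 26 × £20 = £520, leaving £870.
Total: £2,985 + £6,600 + £870 = £10,455.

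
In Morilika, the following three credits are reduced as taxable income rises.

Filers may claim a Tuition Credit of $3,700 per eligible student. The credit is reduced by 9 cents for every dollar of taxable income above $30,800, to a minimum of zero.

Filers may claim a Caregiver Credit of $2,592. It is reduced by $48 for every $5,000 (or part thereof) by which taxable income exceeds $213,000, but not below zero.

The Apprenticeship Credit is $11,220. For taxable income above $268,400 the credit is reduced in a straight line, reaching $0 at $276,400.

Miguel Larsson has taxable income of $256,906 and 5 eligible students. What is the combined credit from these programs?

Tuition Credit: base = 5 × $3,700 = $18,500. 9% of the $226,106 excess over $30,800 is $20,349.54 ≥ base, so the credit is $0.
Caregiver Credit: income exceeds $213,000 by $43,906, which is 9 full-or-partial $5,000 increments; reduction = 9 × $48 = $432, leaving $2,160.
Apprenticeship Credit: $256,906 is at or below the $268,400 threshold, so the full $11,220 applies.
Total: $0 + $2,160 + $11,220 = $13,380.

$13,380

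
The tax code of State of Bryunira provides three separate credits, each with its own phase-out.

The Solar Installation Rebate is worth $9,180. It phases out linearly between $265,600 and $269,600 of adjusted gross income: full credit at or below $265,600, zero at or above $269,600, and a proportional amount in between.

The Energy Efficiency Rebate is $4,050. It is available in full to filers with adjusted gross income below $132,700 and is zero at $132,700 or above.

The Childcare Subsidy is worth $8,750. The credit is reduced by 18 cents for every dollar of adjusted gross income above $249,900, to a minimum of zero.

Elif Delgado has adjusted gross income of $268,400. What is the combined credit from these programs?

$8,174

Solar Installation Rebate: $268,400 is $2,800 into a $4,000 phase-out range, leaving 1,200/4,000 of the credit: $9,180 × 1,200/4,000 = $2,754.
Energy Efficiency Rebate: $268,400 meets or exceeds the $132,700 cutoff, so the credit is $0.
Childcare Subsidy: 18% of the $18,500 excess over $249,900 is $3,330; credit = $8,750 − $3,330 = $5,420.
Total: $2,754 + $0 + $5,420 = $8,174.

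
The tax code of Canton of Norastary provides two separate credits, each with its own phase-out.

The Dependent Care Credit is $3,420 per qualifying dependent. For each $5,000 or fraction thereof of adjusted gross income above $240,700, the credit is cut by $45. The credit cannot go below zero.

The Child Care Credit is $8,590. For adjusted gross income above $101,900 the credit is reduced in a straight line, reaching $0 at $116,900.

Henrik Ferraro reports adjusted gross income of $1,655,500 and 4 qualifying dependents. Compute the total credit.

Dependent Care Credit: base = 4 × $3,420 = $13,680. income exceeds $240,700 by $1,414,800, which is 283 full-or-partial $5,000 increments; reduction = 283 × $45 = $12,735, leaving $945.
Child Care Credit: $1,655,500 is at or above $116,900, so the credit is $0.
Total: $945 + $0 = $945.

$945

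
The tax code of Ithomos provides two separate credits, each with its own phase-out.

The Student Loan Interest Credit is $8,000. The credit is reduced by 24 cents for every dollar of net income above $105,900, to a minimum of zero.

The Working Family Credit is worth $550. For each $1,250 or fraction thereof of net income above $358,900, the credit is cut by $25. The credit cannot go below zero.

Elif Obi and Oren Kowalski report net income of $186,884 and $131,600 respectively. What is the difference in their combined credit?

Elif ($186,884): Student Loan Interest Credit: 24% of the $80,984 excess over $105,900 is $19,436.16 ≥ base, so the credit is $0. Working Family Credit: $186,884 is at or below the $358,900 threshold, so the full $550 applies. total $0 + $550 = $550
Oren ($131,600): Student Loan Interest Credit: 24% of the $25,700 excess over $105,900 is $6,168; credit = $8,000 − $6,168 = $1,832. Working Family Credit: $131,600 is at or below the $358,900 threshold, so the full $550 applies. total $1,832 + $550 = $2,382
Difference: |$550 − $2,382| = $1,832.

$1,832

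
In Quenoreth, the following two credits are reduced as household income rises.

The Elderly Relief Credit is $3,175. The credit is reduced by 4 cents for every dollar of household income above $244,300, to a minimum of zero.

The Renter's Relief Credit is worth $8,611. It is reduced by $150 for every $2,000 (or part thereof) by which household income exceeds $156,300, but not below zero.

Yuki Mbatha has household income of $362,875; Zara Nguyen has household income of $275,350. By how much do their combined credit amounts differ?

Yuki ($362,875): Elderly Relief Credit: 4% of the $118,575 excess over $244,300 is $4,743 ≥ base, so the credit is $0. Renter's Relief Credit: income exceeds $156,300 by $206,575 → 104 increments × $150 = $15,600 ≥ base, so the credit is $0. total $0 + $0 = $0
Zara ($275,350): Elderly Relief Credit: 4% of the $31,050 excess over $244,300 is $1,242; credit = $3,175 − $1,242 = $1,933. Renter's Relief Credit: income exceeds $156,300 by $119,050 → 60 increments × $150 = $9,000 ≥ base, so the credit is $0. total $1,933 + $0 = $1,933
Difference: |$0 − $1,933| = $1,933.

$1,933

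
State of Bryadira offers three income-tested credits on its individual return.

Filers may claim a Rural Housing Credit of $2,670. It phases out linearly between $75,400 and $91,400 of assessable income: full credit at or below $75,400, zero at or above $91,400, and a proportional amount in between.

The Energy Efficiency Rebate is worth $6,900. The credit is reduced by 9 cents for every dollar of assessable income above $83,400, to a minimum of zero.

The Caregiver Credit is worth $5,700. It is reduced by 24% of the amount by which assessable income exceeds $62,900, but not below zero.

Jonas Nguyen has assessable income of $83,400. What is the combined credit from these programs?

Rural Housing Credit: $83,400 is $8,000 into a $16,000 phase-out range, leaving 8,000/16,000 of the credit: $2,670 × 8,000/16,000 = $1,335.
Energy Efficiency Rebate: $83,400 is at or below the $83,400 threshold, so the full $6,900 applies.
Caregiver Credit: 24% of the $20,500 excess over $62,900 is $4,920; credit = $5,700 − $4,920 = $780.
Total: $1,335 + $6,900 + $780 = $9,015.

$9,015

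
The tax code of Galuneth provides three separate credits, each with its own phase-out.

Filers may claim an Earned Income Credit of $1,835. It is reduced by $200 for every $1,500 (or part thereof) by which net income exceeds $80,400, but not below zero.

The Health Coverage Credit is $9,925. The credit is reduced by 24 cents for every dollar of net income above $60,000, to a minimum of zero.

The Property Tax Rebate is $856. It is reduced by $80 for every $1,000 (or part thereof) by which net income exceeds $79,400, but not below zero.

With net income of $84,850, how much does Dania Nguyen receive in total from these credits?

$5,572

Earned Income Credit: income exceeds $80,400 by $4,450, which is 3 full-or-partial $1,500 increments; reduction = 3 × $200 = $600, leaving $1,235.
Health Coverage Credit: 24% of the $24,850 excess over $60,000 is $5,964; credit = $9,925 − $5,964 = $3,961.
Property Tax Rebate: income exceeds $79,400 by $5,450, which is 6 full-or-partial $1,000 increments; reduction = 6 × $80 = $480, leaving $376.
Total: $1,235 + $3,961 + $376 = $5,572.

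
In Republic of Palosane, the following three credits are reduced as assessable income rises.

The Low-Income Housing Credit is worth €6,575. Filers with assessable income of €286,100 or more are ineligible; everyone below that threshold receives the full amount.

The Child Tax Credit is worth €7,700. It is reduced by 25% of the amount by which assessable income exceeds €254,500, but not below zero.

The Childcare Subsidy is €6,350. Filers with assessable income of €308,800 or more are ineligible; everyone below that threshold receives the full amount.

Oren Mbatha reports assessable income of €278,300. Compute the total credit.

Low-Income Housing Credit: €278,300 is below the €286,100 cutoff, so the full €6,575 applies.
Child Tax Credit: 25% of the €23,800 excess over €254,500 is €5,950; credit = €7,700 − €5,950 = €1,750.
Childcare Subsidy: €278,300 is below the €308,800 cutoff, so the full €6,350 applies.
Total: €6,575 + €1,750 + €6,350 = €14,675.

€14,675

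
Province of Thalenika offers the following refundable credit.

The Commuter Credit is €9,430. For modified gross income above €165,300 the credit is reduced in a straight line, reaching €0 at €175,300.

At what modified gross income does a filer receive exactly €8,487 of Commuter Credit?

€8,487 is 8,487/9,430 of the full €9,430, so 943/9,430 of the €10,000 range has been used: income = €165,300 + €10,000 × 943/9,430 = €166,300.

€166,300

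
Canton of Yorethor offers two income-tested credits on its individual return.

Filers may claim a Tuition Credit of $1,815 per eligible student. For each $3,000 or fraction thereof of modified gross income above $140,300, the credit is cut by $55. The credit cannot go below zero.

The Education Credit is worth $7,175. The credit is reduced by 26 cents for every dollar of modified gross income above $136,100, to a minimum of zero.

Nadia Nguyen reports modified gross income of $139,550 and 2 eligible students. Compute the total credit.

Tuition Credit: base = 2 × $1,815 = $3,630. $139,550 is at or below the $140,300 threshold, so the full $3,630 applies.
Education Credit: 26% of the $3,450 excess over $136,100 is $897; credit = $7,175 − $897 = $6,278.
Total: $3,630 + $6,278 = $9,908.

$9,908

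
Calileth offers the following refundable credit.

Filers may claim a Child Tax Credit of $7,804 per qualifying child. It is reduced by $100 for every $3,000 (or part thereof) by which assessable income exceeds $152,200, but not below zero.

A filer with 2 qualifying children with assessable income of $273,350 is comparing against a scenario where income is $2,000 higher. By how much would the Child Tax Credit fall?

At $273,350 — base = 2 × $7,804 = $15,608. income exceeds $152,200 by $121,150, which is 41 full-or-partial $3,000 increments; reduction = 41 × $100 = $4,100, leaving $11,508.
At $275,350 — base = 2 × $7,804 = $15,608. income exceeds $152,200 by $123,150, which is 42 full-or-partial $3,000 increments; reduction = 42 × $100 = $4,200, leaving $11,408.
Lost: $11,508 − $11,408 = $100.

$100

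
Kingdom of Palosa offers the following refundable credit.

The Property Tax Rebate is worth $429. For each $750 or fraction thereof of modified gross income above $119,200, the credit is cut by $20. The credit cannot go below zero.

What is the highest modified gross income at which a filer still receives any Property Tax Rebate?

$134,950

After 21 increments the reduction is 21 × $20 = $420, leaving $9; one more increment wipes it out. Increment 21 ends at excess 21 × $750 = $15,750, so the highest qualifying income is $119,200 + $15,750 = $134,950.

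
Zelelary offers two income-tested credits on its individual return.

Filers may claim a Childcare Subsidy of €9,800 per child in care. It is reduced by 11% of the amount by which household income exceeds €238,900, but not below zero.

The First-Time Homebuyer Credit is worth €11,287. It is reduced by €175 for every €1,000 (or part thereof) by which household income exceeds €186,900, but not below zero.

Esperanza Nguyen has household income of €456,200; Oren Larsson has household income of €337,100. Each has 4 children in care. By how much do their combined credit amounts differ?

€13,101

Esperanza (€456,200): Childcare Subsidy: base = 4 × €9,800 = €39,200. 11% of the €217,300 excess over €238,900 is €23,903; credit = €39,200 − €23,903 = €15,297. First-Time Homebuyer Credit: income exceeds €186,900 by €269,300 → 270 increments × €175 = €47,250 ≥ base, so the credit is €0. total €15,297 + €0 = €15,297
Oren (€337,100): Childcare Subsidy: base = 4 × €9,800 = €39,200. 11% of the €98,200 excess over €238,900 is €10,802; credit = €39,200 − €10,802 = €28,398. First-Time Homebuyer Credit: income exceeds €186,900 by €150,200 → 151 increments × €175 = €26,425 ≥ base, so the credit is €0. total €28,398 + €0 = €28,398
Difference: |€15,297 − €28,398| = €13,101.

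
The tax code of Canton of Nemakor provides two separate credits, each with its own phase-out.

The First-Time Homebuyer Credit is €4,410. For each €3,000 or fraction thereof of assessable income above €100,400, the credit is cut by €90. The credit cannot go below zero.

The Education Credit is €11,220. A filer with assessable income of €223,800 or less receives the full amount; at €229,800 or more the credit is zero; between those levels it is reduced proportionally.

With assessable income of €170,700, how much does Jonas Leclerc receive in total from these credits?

€13,470

First-Time Homebuyer Credit: income exceeds €100,400 by €70,300, which is 24 full-or-partial €3,000 increments; reduction = 24 × €90 = €2,160, leaving €2,250.
Education Credit: €170,700 is at or below the €223,800 threshold, so the full €11,220 applies.
Total: €2,250 + €11,220 = €13,470.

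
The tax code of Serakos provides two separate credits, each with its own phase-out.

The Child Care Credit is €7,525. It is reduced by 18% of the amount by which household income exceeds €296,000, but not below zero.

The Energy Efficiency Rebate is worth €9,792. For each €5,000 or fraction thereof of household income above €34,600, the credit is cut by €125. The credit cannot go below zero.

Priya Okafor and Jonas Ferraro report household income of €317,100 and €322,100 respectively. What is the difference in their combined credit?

Priya (€317,100): Child Care Credit: 18% of the €21,100 excess over €296,000 is €3,798; credit = €7,525 − €3,798 = €3,727. Energy Efficiency Rebate: income exceeds €34,600 by €282,500, which is 57 full-or-partial €5,000 increments; reduction = 57 × €125 = €7,125, leaving €2,667. total €3,727 + €2,667 = €6,394
Jonas (€322,100): Child Care Credit: 18% of the €26,100 excess over €296,000 is €4,698; credit = €7,525 − €4,698 = €2,827. Energy Efficiency Rebate: income exceeds €34,600 by €287,500, which is 58 full-or-partial €5,000 increments; reduction = 58 × €125 = €7,250, leaving €2,542. total €2,827 + €2,542 = €5,369
Difference: |€6,394 − €5,369| = €1,025.

€1,025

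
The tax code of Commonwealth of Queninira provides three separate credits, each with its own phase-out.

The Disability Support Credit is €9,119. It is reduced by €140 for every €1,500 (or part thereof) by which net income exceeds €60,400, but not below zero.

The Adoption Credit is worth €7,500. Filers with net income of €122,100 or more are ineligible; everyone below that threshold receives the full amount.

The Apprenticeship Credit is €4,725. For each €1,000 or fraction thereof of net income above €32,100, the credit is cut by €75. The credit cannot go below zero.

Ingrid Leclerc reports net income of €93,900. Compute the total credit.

€13,474

Disability Support Credit: income exceeds €60,400 by €33,500, which is 23 full-or-partial €1,500 increments; reduction = 23 × €140 = €3,220, leaving €5,899.
Adoption Credit: €93,900 is below the €122,100 cutoff, so the full €7,500 applies.
Apprenticeship Credit: income exceeds €32,100 by €61,800, which is 62 full-or-partial €1,000 increments; reduction = 62 × €75 = €4,650, leaving €75.
Total: €5,899 + €7,500 + €75 = €13,474.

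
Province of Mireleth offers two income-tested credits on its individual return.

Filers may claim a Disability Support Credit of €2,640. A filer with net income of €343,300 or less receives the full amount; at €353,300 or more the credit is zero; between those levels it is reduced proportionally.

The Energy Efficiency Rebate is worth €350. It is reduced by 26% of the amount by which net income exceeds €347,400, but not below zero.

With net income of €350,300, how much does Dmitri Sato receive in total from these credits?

Disability Support Credit: €350,300 is €7,000 into a €10,000 phase-out range, leaving 3,000/10,000 of the credit: €2,640 × 3,000/10,000 = €792.
Energy Efficiency Rebate: 26% of the €2,900 excess over €347,400 is €754 ≥ base, so the credit is €0.
Total: €792 + €0 = €792.

€792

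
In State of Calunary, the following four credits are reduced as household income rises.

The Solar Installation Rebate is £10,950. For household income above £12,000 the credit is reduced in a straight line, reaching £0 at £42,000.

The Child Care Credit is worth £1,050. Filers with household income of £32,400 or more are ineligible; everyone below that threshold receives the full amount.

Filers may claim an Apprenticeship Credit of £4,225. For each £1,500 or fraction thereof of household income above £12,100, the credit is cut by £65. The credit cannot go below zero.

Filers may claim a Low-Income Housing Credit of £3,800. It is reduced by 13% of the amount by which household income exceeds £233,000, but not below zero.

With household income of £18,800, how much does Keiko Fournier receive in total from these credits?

£17,218

Solar Installation Rebate: £18,800 is £6,800 into a £30,000 phase-out range, leaving 23,200/30,000 of the credit: £10,950 × 23,200/30,000 = £8,468.
Child Care Credit: £18,800 is below the £32,400 cutoff, so the full £1,050 applies.
Apprenticeship Credit: income exceeds £12,100 by £6,700, which is 5 full-or-partial £1,500 increments; reduction = 5 × £65 = £325, leaving £3,900.
Low-Income Housing Credit: £18,800 is at or below the £233,000 threshold, so the full £3,800 applies.
Total: £8,468 + £1,050 + £3,900 + £3,800 = £17,218.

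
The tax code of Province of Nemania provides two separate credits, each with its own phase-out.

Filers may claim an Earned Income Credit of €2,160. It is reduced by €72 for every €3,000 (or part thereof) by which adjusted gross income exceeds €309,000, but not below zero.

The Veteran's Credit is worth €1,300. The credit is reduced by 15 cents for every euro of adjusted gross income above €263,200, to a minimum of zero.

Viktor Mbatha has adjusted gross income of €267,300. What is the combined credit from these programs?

Earned Income Credit: €267,300 is at or below the €309,000 threshold, so the full €2,160 applies.
Veteran's Credit: 15% of the €4,100 excess over €263,200 is €615; credit = €1,300 − €615 = €685.
Total: €2,160 + €685 = €2,845.

€2,845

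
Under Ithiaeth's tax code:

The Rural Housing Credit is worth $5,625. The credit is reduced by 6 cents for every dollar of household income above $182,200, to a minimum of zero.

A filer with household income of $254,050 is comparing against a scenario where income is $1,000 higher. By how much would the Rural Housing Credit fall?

At $254,050 — 6% of the $71,850 excess over $182,200 is $4,311; credit = $5,625 − $4,311 = $1,314.
At $255,050 — 6% of the $72,850 excess over $182,200 is $4,371; credit = $5,625 − $4,371 = $1,254.
Lost: $1,314 − $1,254 = $60.

$60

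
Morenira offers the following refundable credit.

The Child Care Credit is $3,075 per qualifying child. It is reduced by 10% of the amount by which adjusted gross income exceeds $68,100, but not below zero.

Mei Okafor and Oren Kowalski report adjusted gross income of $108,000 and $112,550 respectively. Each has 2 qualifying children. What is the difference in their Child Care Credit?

Mei ($108,000): Child Care Credit: base = 2 × $3,075 = $6,150. 10% of the $39,900 excess over $68,100 is $3,990; credit = $6,150 − $3,990 = $2,160.
Oren ($112,550): Child Care Credit: base = 2 × $3,075 = $6,150. 10% of the $44,450 excess over $68,100 is $4,445; credit = $6,150 − $4,445 = $1,705.
Difference: |$2,160 − $1,705| = $455.

$455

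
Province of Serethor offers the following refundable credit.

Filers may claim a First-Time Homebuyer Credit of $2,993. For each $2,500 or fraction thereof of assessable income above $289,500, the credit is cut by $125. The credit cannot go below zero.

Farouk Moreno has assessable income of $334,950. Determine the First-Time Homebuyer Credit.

First-Time Homebuyer Credit: income exceeds $289,500 by $45,450, which is 19 full-or-partial $2,500 increments; reduction = 19 × $125 = $2,375, leaving $618.

$618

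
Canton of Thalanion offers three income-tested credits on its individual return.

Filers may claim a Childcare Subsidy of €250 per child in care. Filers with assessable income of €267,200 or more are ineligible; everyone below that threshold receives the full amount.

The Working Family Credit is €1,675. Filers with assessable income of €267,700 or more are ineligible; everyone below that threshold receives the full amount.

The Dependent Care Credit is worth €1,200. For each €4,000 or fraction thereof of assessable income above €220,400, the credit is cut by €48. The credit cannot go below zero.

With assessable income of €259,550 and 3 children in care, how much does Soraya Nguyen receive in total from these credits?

Childcare Subsidy: base = 3 × €250 = €750. €259,550 is below the €267,200 cutoff, so the full €750 applies.
Working Family Credit: €259,550 is below the €267,700 cutoff, so the full €1,675 applies.
Dependent Care Credit: income exceeds €220,400 by €39,150, which is 10 full-or-partial €4,000 increments; reduction = 10 × €48 = €480, leaving €720.
Total: €750 + €1,675 + €720 = €3,145.

€3,145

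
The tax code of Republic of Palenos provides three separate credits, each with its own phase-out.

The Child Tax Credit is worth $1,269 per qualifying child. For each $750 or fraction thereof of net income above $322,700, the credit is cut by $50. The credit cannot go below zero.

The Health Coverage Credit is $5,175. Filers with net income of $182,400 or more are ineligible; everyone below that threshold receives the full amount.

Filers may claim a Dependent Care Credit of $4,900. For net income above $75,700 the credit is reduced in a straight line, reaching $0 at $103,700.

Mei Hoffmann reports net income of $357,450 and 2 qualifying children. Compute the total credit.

Child Tax Credit: base = 2 × $1,269 = $2,538. income exceeds $322,700 by $34,750, which is 47 full-or-partial $750 increments; reduction = 47 × $50 = $2,350, leaving $188.
Health Coverage Credit: $357,450 meets or exceeds the $182,400 cutoff, so the credit is $0.
Dependent Care Credit: $357,450 is at or above $103,700, so the credit is $0.
Total: $188 + $0 + $0 = $188.

$188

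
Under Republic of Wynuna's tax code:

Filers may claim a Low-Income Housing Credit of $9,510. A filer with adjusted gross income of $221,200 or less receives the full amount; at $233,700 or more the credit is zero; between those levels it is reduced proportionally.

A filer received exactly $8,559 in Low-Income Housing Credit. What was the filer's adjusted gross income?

$222,450

$8,559 is 8,559/9,510 of the full $9,510, so 951/9,510 of the $12,500 range has been used: income = $221,200 + $12,500 × 951/9,510 = $222,450.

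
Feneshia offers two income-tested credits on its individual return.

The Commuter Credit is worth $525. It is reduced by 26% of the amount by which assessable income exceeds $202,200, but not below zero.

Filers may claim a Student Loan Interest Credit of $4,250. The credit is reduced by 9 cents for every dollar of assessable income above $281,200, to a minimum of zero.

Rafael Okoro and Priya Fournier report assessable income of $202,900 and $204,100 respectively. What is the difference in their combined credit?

$312

Rafael ($202,900): Commuter Credit: 26% of the $700 excess over $202,200 is $182; credit = $525 − $182 = $343. Student Loan Interest Credit: $202,900 is at or below the $281,200 threshold, so the full $4,250 applies. total $343 + $4,250 = $4,593
Priya ($204,100): Commuter Credit: 26% of the $1,900 excess over $202,200 is $494; credit = $525 − $494 = $31. Student Loan Interest Credit: $204,100 is at or below the $281,200 threshold, so the full $4,250 applies. total $31 + $4,250 = $4,281
Difference: |$4,593 − $4,281| = $312.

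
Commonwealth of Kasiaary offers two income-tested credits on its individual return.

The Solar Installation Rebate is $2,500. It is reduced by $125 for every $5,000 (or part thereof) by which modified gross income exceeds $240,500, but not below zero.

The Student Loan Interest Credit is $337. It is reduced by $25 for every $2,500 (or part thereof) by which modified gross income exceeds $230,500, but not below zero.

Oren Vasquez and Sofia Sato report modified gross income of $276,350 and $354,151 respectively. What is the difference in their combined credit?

$1,500

Oren ($276,350): Solar Installation Rebate: income exceeds $240,500 by $35,850, which is 8 full-or-partial $5,000 increments; reduction = 8 × $125 = $1,000, leaving $1,500. Student Loan Interest Credit: income exceeds $230,500 by $45,850 → 19 increments × $25 = $475 ≥ base, so the credit is $0. total $1,500 + $0 = $1,500
Sofia ($354,151): Solar Installation Rebate: income exceeds $240,500 by $113,651 → 23 increments × $125 = $2,875 ≥ base, so the credit is $0. Student Loan Interest Credit: income exceeds $230,500 by $123,651 → 50 increments × $25 = $1,250 ≥ base, so the credit is $0. total $0 + $0 = $0
Difference: |$1,500 − $0| = $1,500.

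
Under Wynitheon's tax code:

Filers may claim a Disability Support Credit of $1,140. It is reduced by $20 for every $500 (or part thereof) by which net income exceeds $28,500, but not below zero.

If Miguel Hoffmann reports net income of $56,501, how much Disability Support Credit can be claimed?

$0

Disability Support Credit: income exceeds $28,500 by $28,001 → 57 increments × $20 = $1,140 ≥ base, so the credit is $0.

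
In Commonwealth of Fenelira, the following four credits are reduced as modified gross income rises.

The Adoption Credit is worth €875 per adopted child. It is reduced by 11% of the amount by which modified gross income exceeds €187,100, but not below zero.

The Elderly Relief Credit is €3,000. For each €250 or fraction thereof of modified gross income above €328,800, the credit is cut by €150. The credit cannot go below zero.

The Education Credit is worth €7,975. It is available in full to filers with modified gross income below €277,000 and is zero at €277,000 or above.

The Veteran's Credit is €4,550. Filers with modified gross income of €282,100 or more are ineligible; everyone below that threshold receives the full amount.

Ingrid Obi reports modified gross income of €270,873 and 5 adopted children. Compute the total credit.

€15,525

Adoption Credit: base = 5 × €875 = €4,375. 11% of the €83,773 excess over €187,100 is €9,215.03 ≥ base, so the credit is €0.
Elderly Relief Credit: €270,873 is at or below the €328,800 threshold, so the full €3,000 applies.
Education Credit: €270,873 is below the €277,000 cutoff, so the full €7,975 applies.
Veteran's Credit: €270,873 is below the €282,100 cutoff, so the full €4,550 applies.
Total: €0 + €3,000 + €7,975 + €4,550 = €15,525.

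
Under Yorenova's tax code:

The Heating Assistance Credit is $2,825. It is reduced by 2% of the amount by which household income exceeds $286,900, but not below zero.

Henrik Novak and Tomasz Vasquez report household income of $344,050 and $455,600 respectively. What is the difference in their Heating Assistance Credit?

$1,682

Henrik ($344,050): Heating Assistance Credit: 2% of the $57,150 excess over $286,900 is $1,143; credit = $2,825 − $1,143 = $1,682.
Tomasz ($455,600): Heating Assistance Credit: 2% of the $168,700 excess over $286,900 is $3,374 ≥ base, so the credit is $0.
Difference: |$1,682 − $0| = $1,682.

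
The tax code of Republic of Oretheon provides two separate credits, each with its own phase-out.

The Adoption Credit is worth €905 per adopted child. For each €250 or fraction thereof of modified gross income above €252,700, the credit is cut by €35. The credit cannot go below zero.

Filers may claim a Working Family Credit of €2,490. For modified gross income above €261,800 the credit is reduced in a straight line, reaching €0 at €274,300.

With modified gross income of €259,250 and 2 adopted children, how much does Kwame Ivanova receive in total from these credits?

€3,355

Adoption Credit: base = 2 × €905 = €1,810. income exceeds €252,700 by €6,550, which is 27 full-or-partial €250 increments; reduction = 27 × €35 = €945, leaving €865.
Working Family Credit: €259,250 is at or below the €261,800 threshold, so the full €2,490 applies.
Total: €865 + €2,490 = €3,355.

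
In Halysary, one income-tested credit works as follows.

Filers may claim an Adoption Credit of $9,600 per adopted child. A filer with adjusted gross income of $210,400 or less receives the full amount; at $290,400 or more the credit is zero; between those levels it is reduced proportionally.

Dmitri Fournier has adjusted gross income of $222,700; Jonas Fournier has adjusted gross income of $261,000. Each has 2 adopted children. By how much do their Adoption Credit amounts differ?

Dmitri ($222,700): Adoption Credit: base = 2 × $9,600 = $19,200. $222,700 is $12,300 into a $80,000 phase-out range, leaving 67,700/80,000 of the credit: $19,200 × 67,700/80,000 = $16,248.
Jonas ($261,000): Adoption Credit: base = 2 × $9,600 = $19,200. $261,000 is $50,600 into a $80,000 phase-out range, leaving 29,400/80,000 of the credit: $19,200 × 29,400/80,000 = $7,056.
Difference: |$16,248 − $7,056| = $9,192.

$9,192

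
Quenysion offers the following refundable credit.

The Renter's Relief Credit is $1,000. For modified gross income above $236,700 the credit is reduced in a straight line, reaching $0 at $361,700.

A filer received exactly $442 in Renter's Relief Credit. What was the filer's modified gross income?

$306,450

$442 is 442/1,000 of the full $1,000, so 558/1,000 of the $125,000 range has been used: income = $236,700 + $125,000 × 558/1,000 = $306,450.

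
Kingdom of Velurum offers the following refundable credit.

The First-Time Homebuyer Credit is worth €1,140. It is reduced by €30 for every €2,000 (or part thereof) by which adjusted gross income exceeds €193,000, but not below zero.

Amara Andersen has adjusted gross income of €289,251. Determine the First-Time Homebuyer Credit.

€0

First-Time Homebuyer Credit: income exceeds €193,000 by €96,251 → 49 increments × €30 = €1,470 ≥ base, so the credit is €0.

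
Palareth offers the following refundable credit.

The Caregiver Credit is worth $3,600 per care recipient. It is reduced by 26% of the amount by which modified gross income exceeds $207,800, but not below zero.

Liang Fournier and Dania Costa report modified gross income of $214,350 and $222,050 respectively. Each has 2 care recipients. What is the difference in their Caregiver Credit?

$2,002

Liang ($214,350): Caregiver Credit: base = 2 × $3,600 = $7,200. 26% of the $6,550 excess over $207,800 is $1,703; credit = $7,200 − $1,703 = $5,497.
Dania ($222,050): Caregiver Credit: base = 2 × $3,600 = $7,200. 26% of the $14,250 excess over $207,800 is $3,705; credit = $7,200 − $3,705 = $3,495.
Difference: |$5,497 − $3,495| = $2,002.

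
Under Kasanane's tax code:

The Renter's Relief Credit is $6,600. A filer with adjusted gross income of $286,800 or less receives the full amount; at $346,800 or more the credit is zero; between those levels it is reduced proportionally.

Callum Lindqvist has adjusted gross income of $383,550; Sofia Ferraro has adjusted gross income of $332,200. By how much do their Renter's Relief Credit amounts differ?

$1,606

Callum ($383,550): Renter's Relief Credit: $383,550 is at or above $346,800, so the credit is $0.
Sofia ($332,200): Renter's Relief Credit: $332,200 is $45,400 into a $60,000 phase-out range, leaving 14,600/60,000 of the credit: $6,600 × 14,600/60,000 = $1,606.
Difference: |$0 − $1,606| = $1,606.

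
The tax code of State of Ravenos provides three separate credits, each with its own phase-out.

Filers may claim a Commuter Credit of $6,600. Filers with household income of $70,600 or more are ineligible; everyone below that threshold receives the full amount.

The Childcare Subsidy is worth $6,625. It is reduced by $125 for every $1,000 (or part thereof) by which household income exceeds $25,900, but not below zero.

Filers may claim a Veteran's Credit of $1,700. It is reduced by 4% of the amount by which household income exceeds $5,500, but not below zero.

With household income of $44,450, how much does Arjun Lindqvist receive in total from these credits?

Commuter Credit: $44,450 is below the $70,600 cutoff, so the full $6,600 applies.
Childcare Subsidy: income exceeds $25,900 by $18,550, which is 19 full-or-partial $1,000 increments; reduction = 19 × $125 = $2,375, leaving $4,250.
Veteran's Credit: 4% of the $38,950 excess over $5,500 is $1,558; credit = $1,700 − $1,558 = $142.
Total: $6,600 + $4,250 + $142 = $10,992.

$10,992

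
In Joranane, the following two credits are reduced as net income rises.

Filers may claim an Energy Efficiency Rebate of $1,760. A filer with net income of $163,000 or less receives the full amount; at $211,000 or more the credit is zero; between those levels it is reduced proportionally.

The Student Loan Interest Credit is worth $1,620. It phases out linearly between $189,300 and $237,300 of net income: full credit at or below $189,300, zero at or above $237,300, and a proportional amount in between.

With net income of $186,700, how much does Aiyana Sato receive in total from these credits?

Energy Efficiency Rebate: $186,700 is $23,700 into a $48,000 phase-out range, leaving 24,300/48,000 of the credit: $1,760 × 24,300/48,000 = $891.
Student Loan Interest Credit: $186,700 is at or below the $189,300 threshold, so the full $1,620 applies.
Total: $891 + $1,620 = $2,511.

$2,511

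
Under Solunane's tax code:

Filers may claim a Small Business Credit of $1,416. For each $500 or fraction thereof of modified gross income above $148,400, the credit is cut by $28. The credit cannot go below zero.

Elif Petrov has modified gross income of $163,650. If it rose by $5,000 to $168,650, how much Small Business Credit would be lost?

$280

At $163,650 — income exceeds $148,400 by $15,250, which is 31 full-or-partial $500 increments; reduction = 31 × $28 = $868, leaving $548.
At $168,650 — income exceeds $148,400 by $20,250, which is 41 full-or-partial $500 increments; reduction = 41 × $28 = $1,148, leaving $268.
Lost: $548 − $268 = $280.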